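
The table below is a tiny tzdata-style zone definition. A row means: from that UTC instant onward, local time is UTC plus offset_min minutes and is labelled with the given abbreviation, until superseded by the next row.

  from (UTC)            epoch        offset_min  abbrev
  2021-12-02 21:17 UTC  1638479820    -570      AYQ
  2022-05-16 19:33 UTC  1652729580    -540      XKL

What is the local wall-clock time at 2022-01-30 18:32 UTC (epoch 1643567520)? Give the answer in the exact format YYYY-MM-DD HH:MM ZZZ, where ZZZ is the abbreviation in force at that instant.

2022-01-30 09:02 AYQ

Query: 2022-01-30 18:32 UTC
Rule 1/2 (AYQ, -09:30): 2021-12-02 21:17 UTC ≤ query < 2022-05-16 19:33 UTC
18·60 + 32 - 570 = 542 min
542 = 0·1440 + 542; 542 = 9·60 + 2 → 09:02, same day
→ 2022-01-30 09:02 AYQ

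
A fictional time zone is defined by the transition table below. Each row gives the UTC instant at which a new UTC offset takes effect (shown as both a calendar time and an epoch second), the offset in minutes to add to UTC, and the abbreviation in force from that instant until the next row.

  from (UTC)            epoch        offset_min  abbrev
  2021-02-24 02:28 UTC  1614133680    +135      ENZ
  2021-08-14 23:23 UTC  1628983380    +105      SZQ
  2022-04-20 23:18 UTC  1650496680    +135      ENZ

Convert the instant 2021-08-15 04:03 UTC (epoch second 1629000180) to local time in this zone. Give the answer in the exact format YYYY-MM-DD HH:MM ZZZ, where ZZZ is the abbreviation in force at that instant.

2021-08-15 05:48 SZQ

Query: 2021-08-15 04:03 UTC
Rule 2/3 (SZQ, +01:45): 2021-08-14 23:23 UTC ≤ query < 2022-04-20 23:18 UTC
4·60 + 3 + 105 = 348 min
348 = 0·1440 + 348; 348 = 5·60 + 48 → 05:48, same day
→ 2021-08-15 05:48 SZQ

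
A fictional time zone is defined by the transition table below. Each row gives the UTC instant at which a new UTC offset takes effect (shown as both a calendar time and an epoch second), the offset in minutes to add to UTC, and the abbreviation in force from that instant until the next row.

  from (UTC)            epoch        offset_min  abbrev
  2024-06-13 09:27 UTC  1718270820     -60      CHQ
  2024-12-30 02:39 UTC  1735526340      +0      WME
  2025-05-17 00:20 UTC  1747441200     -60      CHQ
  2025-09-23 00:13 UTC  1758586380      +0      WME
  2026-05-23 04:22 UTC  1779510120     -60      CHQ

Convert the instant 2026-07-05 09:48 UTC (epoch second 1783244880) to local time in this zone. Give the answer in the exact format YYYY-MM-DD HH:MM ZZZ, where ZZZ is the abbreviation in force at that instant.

Query: 2026-07-05 09:48 UTC
Rule 5/5 (CHQ, -01:00): 2026-05-23 04:22 UTC ≤ query < +∞
9·60 + 48 - 60 = 528 min
528 = 0·1440 + 528; 528 = 8·60 + 48 → 08:48, same day
→ 2026-07-05 08:48 CHQ

2026-07-05 08:48 CHQ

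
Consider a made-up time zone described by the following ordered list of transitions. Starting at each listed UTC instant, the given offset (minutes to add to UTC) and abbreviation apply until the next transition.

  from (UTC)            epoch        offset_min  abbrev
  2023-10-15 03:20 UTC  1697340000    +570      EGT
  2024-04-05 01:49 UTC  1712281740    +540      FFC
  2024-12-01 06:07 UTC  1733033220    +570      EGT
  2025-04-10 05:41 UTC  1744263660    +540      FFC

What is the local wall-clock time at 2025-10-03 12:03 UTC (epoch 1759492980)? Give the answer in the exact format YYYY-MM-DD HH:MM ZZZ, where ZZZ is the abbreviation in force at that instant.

Query: 2025-10-03 12:03 UTC
Rule 4/4 (FFC, +09:00): 2025-04-10 05:41 UTC ≤ query < +∞
12·60 + 3 + 540 = 1263 min
1263 = 0·1440 + 1263; 1263 = 21·60 + 3 → 21:03, same day
→ 2025-10-03 21:03 FFC

2025-10-03 21:03 FFC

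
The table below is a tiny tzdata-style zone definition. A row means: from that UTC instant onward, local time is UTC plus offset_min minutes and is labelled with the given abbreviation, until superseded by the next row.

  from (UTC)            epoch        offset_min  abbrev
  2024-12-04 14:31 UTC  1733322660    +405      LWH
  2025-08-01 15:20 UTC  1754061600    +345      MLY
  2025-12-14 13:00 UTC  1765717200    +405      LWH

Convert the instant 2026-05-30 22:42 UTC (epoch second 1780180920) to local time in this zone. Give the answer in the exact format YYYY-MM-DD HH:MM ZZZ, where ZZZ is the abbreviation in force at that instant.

2026-05-31 05:27 LWH

Query: 2026-05-30 22:42 UTC
Rule 3/3 (LWH, +06:45): 2025-12-14 13:00 UTC ≤ query < +∞
22·60 + 42 + 405 = 1767 min
1767 = 1·1440 + 327; 327 = 5·60 + 27 → 05:27, 2026-05-30 + 1 day = 2026-05-31
→ 2026-05-31 05:27 LWH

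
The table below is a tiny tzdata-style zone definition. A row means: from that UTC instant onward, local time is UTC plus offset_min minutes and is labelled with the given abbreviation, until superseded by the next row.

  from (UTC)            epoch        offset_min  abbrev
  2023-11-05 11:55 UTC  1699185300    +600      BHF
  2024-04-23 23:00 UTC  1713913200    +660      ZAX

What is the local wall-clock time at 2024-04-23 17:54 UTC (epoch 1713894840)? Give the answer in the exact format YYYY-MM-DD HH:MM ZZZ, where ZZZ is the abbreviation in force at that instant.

Query: 2024-04-23 17:54 UTC
Rule 1/2 (BHF, +10:00): 2023-11-05 11:55 UTC ≤ query < 2024-04-23 23:00 UTC
17·60 + 54 + 600 = 1674 min
1674 = 1·1440 + 234; 234 = 3·60 + 54 → 03:54, 2024-04-23 + 1 day = 2024-04-24
→ 2024-04-24 03:54 BHF

2024-04-24 03:54 BHF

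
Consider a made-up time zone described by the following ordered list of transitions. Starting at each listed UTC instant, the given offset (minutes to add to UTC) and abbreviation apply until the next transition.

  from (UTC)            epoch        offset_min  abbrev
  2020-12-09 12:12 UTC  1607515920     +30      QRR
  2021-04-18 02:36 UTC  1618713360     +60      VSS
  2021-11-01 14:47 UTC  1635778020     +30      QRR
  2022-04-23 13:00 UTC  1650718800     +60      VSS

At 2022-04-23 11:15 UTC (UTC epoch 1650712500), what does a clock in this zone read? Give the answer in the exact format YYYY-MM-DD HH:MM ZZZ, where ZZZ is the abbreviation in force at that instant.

Query: 2022-04-23 11:15 UTC
Rule 3/4 (QRR, +00:30): 2021-11-01 14:47 UTC ≤ query < 2022-04-23 13:00 UTC
11·60 + 15 + 30 = 705 min
705 = 0·1440 + 705; 705 = 11·60 + 45 → 11:45, same day
→ 2022-04-23 11:45 QRR

2022-04-23 11:45 QRR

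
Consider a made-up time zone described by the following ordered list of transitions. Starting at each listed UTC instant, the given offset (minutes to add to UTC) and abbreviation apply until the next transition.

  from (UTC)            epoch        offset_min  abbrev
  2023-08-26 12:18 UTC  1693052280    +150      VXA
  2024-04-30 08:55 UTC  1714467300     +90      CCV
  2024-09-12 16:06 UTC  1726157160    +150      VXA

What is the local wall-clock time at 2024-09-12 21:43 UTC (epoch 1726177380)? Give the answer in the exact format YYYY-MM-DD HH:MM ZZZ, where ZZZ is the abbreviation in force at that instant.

Query: 2024-09-12 21:43 UTC
Rule 3/3 (VXA, +02:30): 2024-09-12 16:06 UTC ≤ query < +∞
21·60 + 43 + 150 = 1453 min
1453 = 1·1440 + 13; 13 = 0·60 + 13 → 00:13, 2024-09-12 + 1 day = 2024-09-13
→ 2024-09-13 00:13 VXA

2024-09-13 00:13 VXA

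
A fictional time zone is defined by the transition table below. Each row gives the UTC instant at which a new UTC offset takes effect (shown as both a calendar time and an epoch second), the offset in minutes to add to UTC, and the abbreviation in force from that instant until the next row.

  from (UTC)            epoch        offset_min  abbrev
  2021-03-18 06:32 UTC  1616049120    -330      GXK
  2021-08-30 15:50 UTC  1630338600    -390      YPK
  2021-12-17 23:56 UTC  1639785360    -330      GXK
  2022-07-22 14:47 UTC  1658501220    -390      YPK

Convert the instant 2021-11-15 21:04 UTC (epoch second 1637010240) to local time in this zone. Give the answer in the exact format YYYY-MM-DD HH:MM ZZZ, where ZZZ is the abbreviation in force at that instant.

Query: 2021-11-15 21:04 UTC
Rule 2/4 (YPK, -06:30): 2021-08-30 15:50 UTC ≤ query < 2021-12-17 23:56 UTC
21·60 + 4 - 390 = 874 min
874 = 0·1440 + 874; 874 = 14·60 + 34 → 14:34, same day
→ 2021-11-15 14:34 YPK

2021-11-15 14:34 YPK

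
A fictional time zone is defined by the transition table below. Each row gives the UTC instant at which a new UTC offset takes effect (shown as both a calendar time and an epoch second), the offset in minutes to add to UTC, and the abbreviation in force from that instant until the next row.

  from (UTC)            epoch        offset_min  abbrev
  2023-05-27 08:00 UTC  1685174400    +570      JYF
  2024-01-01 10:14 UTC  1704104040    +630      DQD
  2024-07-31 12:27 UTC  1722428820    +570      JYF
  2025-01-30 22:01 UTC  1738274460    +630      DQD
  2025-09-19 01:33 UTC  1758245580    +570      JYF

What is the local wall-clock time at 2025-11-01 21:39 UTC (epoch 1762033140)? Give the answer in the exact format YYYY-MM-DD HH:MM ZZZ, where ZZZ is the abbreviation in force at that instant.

Query: 2025-11-01 21:39 UTC
Rule 5/5 (JYF, +09:30): 2025-09-19 01:33 UTC ≤ query < +∞
21·60 + 39 + 570 = 1869 min
1869 = 1·1440 + 429; 429 = 7·60 + 9 → 07:09, 2025-11-01 + 1 day = 2025-11-02
→ 2025-11-02 07:09 JYF

2025-11-02 07:09 JYF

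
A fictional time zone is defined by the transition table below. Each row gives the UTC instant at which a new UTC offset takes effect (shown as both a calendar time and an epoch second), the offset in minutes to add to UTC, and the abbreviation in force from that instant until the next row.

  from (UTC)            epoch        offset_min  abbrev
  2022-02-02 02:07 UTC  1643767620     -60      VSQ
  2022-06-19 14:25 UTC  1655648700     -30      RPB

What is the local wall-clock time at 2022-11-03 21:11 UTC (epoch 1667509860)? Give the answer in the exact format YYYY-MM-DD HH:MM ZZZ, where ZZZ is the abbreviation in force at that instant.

Query: 2022-11-03 21:11 UTC
Rule 2/2 (RPB, -00:30): 2022-06-19 14:25 UTC ≤ query < +∞
21·60 + 11 - 30 = 1241 min
1241 = 0·1440 + 1241; 1241 = 20·60 + 41 → 20:41, same day
→ 2022-11-03 20:41 RPB

2022-11-03 20:41 RPB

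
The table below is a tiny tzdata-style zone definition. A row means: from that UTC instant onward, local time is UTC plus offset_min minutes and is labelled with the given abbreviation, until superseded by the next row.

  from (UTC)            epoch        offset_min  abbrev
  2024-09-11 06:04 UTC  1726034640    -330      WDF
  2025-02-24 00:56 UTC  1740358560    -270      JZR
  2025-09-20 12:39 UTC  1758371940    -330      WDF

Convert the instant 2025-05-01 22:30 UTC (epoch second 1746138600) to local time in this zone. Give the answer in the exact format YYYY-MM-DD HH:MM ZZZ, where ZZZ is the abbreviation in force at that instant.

Query: 2025-05-01 22:30 UTC
Rule 2/3 (JZR, -04:30): 2025-02-24 00:56 UTC ≤ query < 2025-09-20 12:39 UTC
22·60 + 30 - 270 = 1080 min
1080 = 0·1440 + 1080; 1080 = 18·60 + 0 → 18:00, same day
→ 2025-05-01 18:00 JZR

2025-05-01 18:00 JZR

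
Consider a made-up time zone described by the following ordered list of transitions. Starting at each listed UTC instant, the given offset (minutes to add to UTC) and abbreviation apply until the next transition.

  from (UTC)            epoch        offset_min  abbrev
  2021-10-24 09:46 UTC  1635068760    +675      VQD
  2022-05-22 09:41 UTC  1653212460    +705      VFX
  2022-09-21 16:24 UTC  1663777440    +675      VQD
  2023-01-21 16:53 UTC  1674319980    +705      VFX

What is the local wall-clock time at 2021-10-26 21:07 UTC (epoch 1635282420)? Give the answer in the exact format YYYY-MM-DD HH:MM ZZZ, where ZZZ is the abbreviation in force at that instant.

Query: 2021-10-26 21:07 UTC
Rule 1/4 (VQD, +11:15): 2021-10-24 09:46 UTC ≤ query < 2022-05-22 09:41 UTC
21·60 + 7 + 675 = 1942 min
1942 = 1·1440 + 502; 502 = 8·60 + 22 → 08:22, 2021-10-26 + 1 day = 2021-10-27
→ 2021-10-27 08:22 VQD

2021-10-27 08:22 VQD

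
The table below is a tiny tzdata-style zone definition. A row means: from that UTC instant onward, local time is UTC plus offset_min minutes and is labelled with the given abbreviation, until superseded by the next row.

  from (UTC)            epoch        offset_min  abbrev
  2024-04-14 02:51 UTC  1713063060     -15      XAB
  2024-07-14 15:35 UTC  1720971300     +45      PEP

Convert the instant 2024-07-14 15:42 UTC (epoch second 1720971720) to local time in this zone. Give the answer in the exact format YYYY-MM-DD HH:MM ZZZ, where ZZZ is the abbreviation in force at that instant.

2024-07-14 16:27 PEP

Query: 2024-07-14 15:42 UTC
Rule 2/2 (PEP, +00:45): 2024-07-14 15:35 UTC ≤ query < +∞
15·60 + 42 + 45 = 987 min
987 = 0·1440 + 987; 987 = 16·60 + 27 → 16:27, same day
→ 2024-07-14 16:27 PEP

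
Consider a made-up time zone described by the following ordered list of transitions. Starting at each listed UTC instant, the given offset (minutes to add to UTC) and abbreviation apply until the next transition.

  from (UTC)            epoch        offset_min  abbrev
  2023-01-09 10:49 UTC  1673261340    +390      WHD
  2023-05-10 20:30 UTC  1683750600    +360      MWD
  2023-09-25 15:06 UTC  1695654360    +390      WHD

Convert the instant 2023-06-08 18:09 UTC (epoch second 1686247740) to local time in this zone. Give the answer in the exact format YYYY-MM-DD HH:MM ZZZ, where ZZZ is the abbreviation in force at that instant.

Query: 2023-06-08 18:09 UTC
Rule 2/3 (MWD, +06:00): 2023-05-10 20:30 UTC ≤ query < 2023-09-25 15:06 UTC
18·60 + 9 + 360 = 1449 min
1449 = 1·1440 + 9; 9 = 0·60 + 9 → 00:09, 2023-06-08 + 1 day = 2023-06-09
→ 2023-06-09 00:09 MWD

2023-06-09 00:09 MWD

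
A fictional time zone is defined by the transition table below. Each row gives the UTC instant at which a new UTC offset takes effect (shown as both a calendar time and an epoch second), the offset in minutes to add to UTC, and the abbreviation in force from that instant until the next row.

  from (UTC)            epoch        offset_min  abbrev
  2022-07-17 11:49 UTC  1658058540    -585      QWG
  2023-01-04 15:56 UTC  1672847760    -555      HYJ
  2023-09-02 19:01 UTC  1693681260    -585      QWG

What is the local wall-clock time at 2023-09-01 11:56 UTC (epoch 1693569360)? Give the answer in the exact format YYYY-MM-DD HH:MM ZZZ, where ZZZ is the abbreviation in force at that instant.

2023-09-01 02:41 HYJ

Query: 2023-09-01 11:56 UTC
Rule 2/3 (HYJ, -09:15): 2023-01-04 15:56 UTC ≤ query < 2023-09-02 19:01 UTC
11·60 + 56 - 555 = 161 min
161 = 0·1440 + 161; 161 = 2·60 + 41 → 02:41, same day
→ 2023-09-01 02:41 HYJ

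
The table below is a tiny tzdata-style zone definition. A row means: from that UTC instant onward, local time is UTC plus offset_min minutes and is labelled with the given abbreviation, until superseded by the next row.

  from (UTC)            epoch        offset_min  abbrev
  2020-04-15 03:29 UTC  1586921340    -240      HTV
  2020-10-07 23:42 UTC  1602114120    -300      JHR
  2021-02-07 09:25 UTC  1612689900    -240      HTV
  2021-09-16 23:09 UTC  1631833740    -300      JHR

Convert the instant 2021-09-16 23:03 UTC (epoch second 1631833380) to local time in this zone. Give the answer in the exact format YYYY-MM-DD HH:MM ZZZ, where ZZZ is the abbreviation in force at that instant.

Query: 2021-09-16 23:03 UTC
Rule 3/4 (HTV, -04:00): 2021-02-07 09:25 UTC ≤ query < 2021-09-16 23:09 UTC
23·60 + 3 - 240 = 1143 min
1143 = 0·1440 + 1143; 1143 = 19·60 + 3 → 19:03, same day
→ 2021-09-16 19:03 HTV

2021-09-16 19:03 HTV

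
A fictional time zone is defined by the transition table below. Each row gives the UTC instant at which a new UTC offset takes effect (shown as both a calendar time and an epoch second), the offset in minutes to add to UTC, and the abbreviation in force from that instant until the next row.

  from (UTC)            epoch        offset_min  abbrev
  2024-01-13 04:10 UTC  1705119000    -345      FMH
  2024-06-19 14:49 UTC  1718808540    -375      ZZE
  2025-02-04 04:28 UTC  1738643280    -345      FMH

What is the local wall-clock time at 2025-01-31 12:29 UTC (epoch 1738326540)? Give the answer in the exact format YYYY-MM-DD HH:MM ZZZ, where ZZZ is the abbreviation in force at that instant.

2025-01-31 06:14 ZZE

Query: 2025-01-31 12:29 UTC
Rule 2/3 (ZZE, -06:15): 2024-06-19 14:49 UTC ≤ query < 2025-02-04 04:28 UTC
12·60 + 29 - 375 = 374 min
374 = 0·1440 + 374; 374 = 6·60 + 14 → 06:14, same day
→ 2025-01-31 06:14 ZZE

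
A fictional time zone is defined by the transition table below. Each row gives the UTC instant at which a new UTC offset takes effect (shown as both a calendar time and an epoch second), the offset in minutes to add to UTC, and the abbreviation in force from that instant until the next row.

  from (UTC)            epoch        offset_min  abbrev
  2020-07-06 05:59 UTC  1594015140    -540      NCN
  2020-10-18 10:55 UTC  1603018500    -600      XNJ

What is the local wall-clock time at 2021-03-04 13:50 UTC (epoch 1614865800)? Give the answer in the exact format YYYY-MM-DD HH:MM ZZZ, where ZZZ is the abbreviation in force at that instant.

Query: 2021-03-04 13:50 UTC
Rule 2/2 (XNJ, -10:00): 2020-10-18 10:55 UTC ≤ query < +∞
13·60 + 50 - 600 = 230 min
230 = 0·1440 + 230; 230 = 3·60 + 50 → 03:50, same day
→ 2021-03-04 03:50 XNJ

2021-03-04 03:50 XNJ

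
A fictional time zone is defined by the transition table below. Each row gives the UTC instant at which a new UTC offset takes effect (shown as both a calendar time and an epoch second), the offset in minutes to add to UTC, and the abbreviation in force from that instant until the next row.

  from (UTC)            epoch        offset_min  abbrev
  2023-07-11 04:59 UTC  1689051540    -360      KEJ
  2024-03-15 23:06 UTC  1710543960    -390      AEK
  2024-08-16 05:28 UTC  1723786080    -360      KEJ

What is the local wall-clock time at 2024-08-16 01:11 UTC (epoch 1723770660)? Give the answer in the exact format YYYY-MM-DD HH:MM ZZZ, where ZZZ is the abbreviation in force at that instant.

2024-08-15 18:41 AEK

Query: 2024-08-16 01:11 UTC
Rule 2/3 (AEK, -06:30): 2024-03-15 23:06 UTC ≤ query < 2024-08-16 05:28 UTC
1·60 + 11 - 390 = -319 min
-319 = -1·1440 + 1121; 1121 = 18·60 + 41 → 18:41, 2024-08-16 - 1 day = 2024-08-15
→ 2024-08-15 18:41 AEK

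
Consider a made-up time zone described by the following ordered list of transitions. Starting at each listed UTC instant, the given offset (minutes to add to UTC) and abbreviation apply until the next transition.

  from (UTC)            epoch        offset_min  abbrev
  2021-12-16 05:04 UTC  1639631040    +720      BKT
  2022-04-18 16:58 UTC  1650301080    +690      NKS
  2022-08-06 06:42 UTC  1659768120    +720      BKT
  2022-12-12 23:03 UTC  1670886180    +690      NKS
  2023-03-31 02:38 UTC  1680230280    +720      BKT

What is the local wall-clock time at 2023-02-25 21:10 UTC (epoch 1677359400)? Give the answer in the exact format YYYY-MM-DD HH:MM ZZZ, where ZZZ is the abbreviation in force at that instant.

2023-02-26 08:40 NKS

Query: 2023-02-25 21:10 UTC
Rule 4/5 (NKS, +11:30): 2022-12-12 23:03 UTC ≤ query < 2023-03-31 02:38 UTC
21·60 + 10 + 690 = 1960 min
1960 = 1·1440 + 520; 520 = 8·60 + 40 → 08:40, 2023-02-25 + 1 day = 2023-02-26
→ 2023-02-26 08:40 NKS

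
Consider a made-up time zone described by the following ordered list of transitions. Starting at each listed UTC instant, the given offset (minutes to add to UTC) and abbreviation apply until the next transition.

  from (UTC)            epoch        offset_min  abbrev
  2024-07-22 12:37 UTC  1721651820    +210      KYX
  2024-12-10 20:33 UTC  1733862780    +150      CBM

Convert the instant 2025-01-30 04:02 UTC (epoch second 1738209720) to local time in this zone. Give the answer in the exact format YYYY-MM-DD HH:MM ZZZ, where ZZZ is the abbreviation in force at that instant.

Query: 2025-01-30 04:02 UTC
Rule 2/2 (CBM, +02:30): 2024-12-10 20:33 UTC ≤ query < +∞
4·60 + 2 + 150 = 392 min
392 = 0·1440 + 392; 392 = 6·60 + 32 → 06:32, same day
→ 2025-01-30 06:32 CBM

2025-01-30 06:32 CBM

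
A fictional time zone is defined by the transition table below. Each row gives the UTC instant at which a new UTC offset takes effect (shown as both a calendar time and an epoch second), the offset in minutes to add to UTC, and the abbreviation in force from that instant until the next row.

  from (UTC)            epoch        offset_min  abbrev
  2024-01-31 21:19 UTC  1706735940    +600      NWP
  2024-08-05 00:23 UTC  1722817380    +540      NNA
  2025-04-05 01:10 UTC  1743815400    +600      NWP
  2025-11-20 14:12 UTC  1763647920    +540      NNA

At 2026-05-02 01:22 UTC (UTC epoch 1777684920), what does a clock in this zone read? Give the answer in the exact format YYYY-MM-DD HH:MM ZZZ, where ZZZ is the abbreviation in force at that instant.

Query: 2026-05-02 01:22 UTC
Rule 4/4 (NNA, +09:00): 2025-11-20 14:12 UTC ≤ query < +∞
1·60 + 22 + 540 = 622 min
622 = 0·1440 + 622; 622 = 10·60 + 22 → 10:22, same day
→ 2026-05-02 10:22 NNA

2026-05-02 10:22 NNA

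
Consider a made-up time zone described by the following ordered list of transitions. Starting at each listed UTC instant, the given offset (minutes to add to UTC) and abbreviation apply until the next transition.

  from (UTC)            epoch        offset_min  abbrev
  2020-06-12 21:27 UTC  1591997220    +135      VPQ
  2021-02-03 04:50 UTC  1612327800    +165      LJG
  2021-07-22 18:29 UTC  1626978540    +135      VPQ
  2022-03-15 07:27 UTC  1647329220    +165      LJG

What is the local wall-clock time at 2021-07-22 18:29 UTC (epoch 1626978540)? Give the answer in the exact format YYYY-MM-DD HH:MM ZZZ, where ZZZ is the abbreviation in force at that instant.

2021-07-22 20:44 VPQ

Query: 2021-07-22 18:29 UTC
Rule 3/4 (VPQ, +02:15): 2021-07-22 18:29 UTC ≤ query < 2022-03-15 07:27 UTC
18·60 + 29 + 135 = 1244 min
1244 = 0·1440 + 1244; 1244 = 20·60 + 44 → 20:44, same day
→ 2021-07-22 20:44 VPQ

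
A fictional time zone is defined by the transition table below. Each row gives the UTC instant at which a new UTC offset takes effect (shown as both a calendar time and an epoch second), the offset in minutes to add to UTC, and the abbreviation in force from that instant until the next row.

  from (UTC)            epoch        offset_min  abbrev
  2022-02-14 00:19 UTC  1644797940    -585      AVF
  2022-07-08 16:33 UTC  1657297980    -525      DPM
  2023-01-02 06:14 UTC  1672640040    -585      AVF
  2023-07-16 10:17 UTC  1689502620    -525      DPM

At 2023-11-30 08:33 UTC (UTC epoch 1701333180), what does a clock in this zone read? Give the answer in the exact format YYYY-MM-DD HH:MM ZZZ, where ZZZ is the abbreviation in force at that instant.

Query: 2023-11-30 08:33 UTC
Rule 4/4 (DPM, -08:45): 2023-07-16 10:17 UTC ≤ query < +∞
8·60 + 33 - 525 = -12 min
-12 = -1·1440 + 1428; 1428 = 23·60 + 48 → 23:48, 2023-11-30 - 1 day = 2023-11-29
→ 2023-11-29 23:48 DPM

2023-11-29 23:48 DPM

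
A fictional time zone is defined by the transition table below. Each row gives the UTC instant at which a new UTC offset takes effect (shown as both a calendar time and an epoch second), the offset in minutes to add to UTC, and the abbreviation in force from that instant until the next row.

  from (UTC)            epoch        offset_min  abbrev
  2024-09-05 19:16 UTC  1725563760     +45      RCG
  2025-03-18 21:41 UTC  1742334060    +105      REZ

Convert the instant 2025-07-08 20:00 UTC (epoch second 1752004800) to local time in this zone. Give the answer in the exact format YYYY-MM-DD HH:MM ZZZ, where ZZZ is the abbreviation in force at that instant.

Query: 2025-07-08 20:00 UTC
Rule 2/2 (REZ, +01:45): 2025-03-18 21:41 UTC ≤ query < +∞
20·60 + 0 + 105 = 1305 min
1305 = 0·1440 + 1305; 1305 = 21·60 + 45 → 21:45, same day
→ 2025-07-08 21:45 REZ

2025-07-08 21:45 REZ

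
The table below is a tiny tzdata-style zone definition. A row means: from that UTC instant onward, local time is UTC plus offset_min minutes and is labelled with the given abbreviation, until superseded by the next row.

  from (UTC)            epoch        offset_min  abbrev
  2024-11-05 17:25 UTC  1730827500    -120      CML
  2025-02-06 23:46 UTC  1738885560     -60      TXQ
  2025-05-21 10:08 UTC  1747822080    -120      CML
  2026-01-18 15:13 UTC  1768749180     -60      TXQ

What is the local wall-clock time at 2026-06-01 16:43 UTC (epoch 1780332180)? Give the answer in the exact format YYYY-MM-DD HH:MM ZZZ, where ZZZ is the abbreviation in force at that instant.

Query: 2026-06-01 16:43 UTC
Rule 4/4 (TXQ, -01:00): 2026-01-18 15:13 UTC ≤ query < +∞
16·60 + 43 - 60 = 943 min
943 = 0·1440 + 943; 943 = 15·60 + 43 → 15:43, same day
→ 2026-06-01 15:43 TXQ

2026-06-01 15:43 TXQ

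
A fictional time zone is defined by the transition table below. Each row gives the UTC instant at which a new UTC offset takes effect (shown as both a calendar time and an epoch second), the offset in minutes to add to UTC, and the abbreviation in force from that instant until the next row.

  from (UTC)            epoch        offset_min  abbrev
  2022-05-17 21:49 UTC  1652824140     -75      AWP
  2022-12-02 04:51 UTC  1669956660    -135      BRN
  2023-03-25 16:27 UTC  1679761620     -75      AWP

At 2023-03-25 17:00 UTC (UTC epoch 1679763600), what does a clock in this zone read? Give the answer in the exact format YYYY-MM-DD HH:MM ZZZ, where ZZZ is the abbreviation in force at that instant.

2023-03-25 15:45 AWP

Query: 2023-03-25 17:00 UTC
Rule 3/3 (AWP, -01:15): 2023-03-25 16:27 UTC ≤ query < +∞
17·60 + 0 - 75 = 945 min
945 = 0·1440 + 945; 945 = 15·60 + 45 → 15:45, same day
→ 2023-03-25 15:45 AWP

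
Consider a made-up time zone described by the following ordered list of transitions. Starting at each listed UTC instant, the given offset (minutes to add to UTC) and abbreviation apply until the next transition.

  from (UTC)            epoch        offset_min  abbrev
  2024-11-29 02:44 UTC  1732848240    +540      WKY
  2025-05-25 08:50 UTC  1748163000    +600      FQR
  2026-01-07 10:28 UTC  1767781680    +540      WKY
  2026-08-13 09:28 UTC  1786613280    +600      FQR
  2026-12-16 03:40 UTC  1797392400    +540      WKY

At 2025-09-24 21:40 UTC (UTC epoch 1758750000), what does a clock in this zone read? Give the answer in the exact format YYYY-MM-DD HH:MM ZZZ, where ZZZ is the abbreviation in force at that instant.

2025-09-25 07:40 FQR

Query: 2025-09-24 21:40 UTC
Rule 2/5 (FQR, +10:00): 2025-05-25 08:50 UTC ≤ query < 2026-01-07 10:28 UTC
21·60 + 40 + 600 = 1900 min
1900 = 1·1440 + 460; 460 = 7·60 + 40 → 07:40, 2025-09-24 + 1 day = 2025-09-25
→ 2025-09-25 07:40 FQR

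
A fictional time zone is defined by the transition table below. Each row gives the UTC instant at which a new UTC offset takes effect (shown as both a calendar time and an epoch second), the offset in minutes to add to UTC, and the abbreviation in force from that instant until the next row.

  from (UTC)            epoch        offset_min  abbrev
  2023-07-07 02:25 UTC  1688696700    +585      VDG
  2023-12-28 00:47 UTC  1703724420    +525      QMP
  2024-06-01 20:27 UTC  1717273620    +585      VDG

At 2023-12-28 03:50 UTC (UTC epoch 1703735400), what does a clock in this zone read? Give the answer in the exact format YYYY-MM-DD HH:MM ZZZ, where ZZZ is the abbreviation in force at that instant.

Query: 2023-12-28 03:50 UTC
Rule 2/3 (QMP, +08:45): 2023-12-28 00:47 UTC ≤ query < 2024-06-01 20:27 UTC
3·60 + 50 + 525 = 755 min
755 = 0·1440 + 755; 755 = 12·60 + 35 → 12:35, same day
→ 2023-12-28 12:35 QMP

2023-12-28 12:35 QMP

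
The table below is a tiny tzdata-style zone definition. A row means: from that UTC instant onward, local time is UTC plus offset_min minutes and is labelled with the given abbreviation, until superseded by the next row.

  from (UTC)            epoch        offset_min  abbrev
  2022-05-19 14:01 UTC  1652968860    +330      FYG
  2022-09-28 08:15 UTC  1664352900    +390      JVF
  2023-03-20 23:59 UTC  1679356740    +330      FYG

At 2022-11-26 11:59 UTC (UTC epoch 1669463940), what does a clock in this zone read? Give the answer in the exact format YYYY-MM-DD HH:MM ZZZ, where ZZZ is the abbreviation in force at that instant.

2022-11-26 18:29 JVF

Query: 2022-11-26 11:59 UTC
Rule 2/3 (JVF, +06:30): 2022-09-28 08:15 UTC ≤ query < 2023-03-20 23:59 UTC
11·60 + 59 + 390 = 1109 min
1109 = 0·1440 + 1109; 1109 = 18·60 + 29 → 18:29, same day
→ 2022-11-26 18:29 JVF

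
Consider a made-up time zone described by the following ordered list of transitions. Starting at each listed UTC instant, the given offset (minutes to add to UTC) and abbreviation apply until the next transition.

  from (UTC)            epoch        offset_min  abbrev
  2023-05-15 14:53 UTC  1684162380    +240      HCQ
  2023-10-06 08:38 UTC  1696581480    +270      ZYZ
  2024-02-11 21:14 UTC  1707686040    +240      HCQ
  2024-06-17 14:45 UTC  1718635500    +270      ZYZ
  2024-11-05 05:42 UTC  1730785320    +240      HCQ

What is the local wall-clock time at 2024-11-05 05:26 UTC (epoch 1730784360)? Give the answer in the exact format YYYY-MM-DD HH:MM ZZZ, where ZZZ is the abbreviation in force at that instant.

Query: 2024-11-05 05:26 UTC
Rule 4/5 (ZYZ, +04:30): 2024-06-17 14:45 UTC ≤ query < 2024-11-05 05:42 UTC
5·60 + 26 + 270 = 596 min
596 = 0·1440 + 596; 596 = 9·60 + 56 → 09:56, same day
→ 2024-11-05 09:56 ZYZ

2024-11-05 09:56 ZYZ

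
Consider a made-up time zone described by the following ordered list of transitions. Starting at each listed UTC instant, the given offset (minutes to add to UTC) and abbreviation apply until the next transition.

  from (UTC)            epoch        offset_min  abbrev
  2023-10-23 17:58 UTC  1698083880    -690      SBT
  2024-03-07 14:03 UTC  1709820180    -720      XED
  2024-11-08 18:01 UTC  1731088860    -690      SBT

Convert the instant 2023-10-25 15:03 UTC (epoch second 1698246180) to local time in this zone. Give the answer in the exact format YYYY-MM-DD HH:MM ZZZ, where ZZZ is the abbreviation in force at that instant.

2023-10-25 03:33 SBT

Query: 2023-10-25 15:03 UTC
Rule 1/3 (SBT, -11:30): 2023-10-23 17:58 UTC ≤ query < 2024-03-07 14:03 UTC
15·60 + 3 - 690 = 213 min
213 = 0·1440 + 213; 213 = 3·60 + 33 → 03:33, same day
→ 2023-10-25 03:33 SBT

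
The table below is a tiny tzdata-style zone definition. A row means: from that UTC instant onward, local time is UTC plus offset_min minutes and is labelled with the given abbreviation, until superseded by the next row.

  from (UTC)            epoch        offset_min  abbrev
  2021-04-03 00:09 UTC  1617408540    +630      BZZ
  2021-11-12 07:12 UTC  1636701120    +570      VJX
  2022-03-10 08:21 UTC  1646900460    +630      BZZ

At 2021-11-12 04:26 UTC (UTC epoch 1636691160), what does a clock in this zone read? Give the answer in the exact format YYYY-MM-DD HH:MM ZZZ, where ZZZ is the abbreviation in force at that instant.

2021-11-12 14:56 BZZ

Query: 2021-11-12 04:26 UTC
Rule 1/3 (BZZ, +10:30): 2021-04-03 00:09 UTC ≤ query < 2021-11-12 07:12 UTC
4·60 + 26 + 630 = 896 min
896 = 0·1440 + 896; 896 = 14·60 + 56 → 14:56, same day
→ 2021-11-12 14:56 BZZ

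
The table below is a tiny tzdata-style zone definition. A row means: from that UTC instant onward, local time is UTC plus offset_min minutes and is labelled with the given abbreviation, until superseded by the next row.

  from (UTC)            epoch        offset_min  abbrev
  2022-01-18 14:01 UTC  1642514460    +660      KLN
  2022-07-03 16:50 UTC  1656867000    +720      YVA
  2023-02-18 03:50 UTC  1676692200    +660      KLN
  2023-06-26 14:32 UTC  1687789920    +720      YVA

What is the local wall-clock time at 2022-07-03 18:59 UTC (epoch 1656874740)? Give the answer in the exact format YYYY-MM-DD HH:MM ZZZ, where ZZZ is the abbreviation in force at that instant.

2022-07-04 06:59 YVA

Query: 2022-07-03 18:59 UTC
Rule 2/4 (YVA, +12:00): 2022-07-03 16:50 UTC ≤ query < 2023-02-18 03:50 UTC
18·60 + 59 + 720 = 1859 min
1859 = 1·1440 + 419; 419 = 6·60 + 59 → 06:59, 2022-07-03 + 1 day = 2022-07-04
→ 2022-07-04 06:59 YVA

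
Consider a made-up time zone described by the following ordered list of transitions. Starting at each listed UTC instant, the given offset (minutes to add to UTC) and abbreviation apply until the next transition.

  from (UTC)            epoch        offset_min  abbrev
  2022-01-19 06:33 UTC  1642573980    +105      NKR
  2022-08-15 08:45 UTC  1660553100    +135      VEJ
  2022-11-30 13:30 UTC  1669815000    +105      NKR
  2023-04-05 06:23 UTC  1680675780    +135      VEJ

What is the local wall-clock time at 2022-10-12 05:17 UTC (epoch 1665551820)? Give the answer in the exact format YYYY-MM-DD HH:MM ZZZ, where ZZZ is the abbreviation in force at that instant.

Query: 2022-10-12 05:17 UTC
Rule 2/4 (VEJ, +02:15): 2022-08-15 08:45 UTC ≤ query < 2022-11-30 13:30 UTC
5·60 + 17 + 135 = 452 min
452 = 0·1440 + 452; 452 = 7·60 + 32 → 07:32, same day
→ 2022-10-12 07:32 VEJ

2022-10-12 07:32 VEJ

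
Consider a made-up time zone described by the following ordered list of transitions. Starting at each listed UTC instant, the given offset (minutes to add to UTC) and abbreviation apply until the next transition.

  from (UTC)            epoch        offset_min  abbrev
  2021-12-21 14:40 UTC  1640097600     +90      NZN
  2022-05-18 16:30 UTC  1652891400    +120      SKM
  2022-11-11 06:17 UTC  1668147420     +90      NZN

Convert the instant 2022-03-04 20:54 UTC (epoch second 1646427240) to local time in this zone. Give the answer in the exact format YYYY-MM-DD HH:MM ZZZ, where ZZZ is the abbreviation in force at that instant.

2022-03-04 22:24 NZN

Query: 2022-03-04 20:54 UTC
Rule 1/3 (NZN, +01:30): 2021-12-21 14:40 UTC ≤ query < 2022-05-18 16:30 UTC
20·60 + 54 + 90 = 1344 min
1344 = 0·1440 + 1344; 1344 = 22·60 + 24 → 22:24, same day
→ 2022-03-04 22:24 NZN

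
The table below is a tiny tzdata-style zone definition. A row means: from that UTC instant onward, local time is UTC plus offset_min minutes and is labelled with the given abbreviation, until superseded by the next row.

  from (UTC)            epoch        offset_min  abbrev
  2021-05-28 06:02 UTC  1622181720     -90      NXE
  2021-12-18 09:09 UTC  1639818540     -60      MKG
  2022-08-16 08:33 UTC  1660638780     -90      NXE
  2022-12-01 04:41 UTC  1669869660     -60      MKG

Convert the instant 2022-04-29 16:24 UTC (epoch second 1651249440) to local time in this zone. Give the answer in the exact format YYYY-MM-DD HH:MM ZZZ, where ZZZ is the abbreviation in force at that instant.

Query: 2022-04-29 16:24 UTC
Rule 2/4 (MKG, -01:00): 2021-12-18 09:09 UTC ≤ query < 2022-08-16 08:33 UTC
16·60 + 24 - 60 = 924 min
924 = 0·1440 + 924; 924 = 15·60 + 24 → 15:24, same day
→ 2022-04-29 15:24 MKG

2022-04-29 15:24 MKG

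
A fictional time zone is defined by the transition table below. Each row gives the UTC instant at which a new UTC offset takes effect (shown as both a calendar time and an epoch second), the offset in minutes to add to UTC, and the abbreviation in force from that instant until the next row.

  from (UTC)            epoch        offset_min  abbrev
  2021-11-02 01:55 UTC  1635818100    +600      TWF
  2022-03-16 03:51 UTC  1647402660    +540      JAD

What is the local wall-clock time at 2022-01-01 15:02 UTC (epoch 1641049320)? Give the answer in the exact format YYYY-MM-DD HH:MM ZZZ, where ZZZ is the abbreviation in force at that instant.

2022-01-02 01:02 TWF

Query: 2022-01-01 15:02 UTC
Rule 1/2 (TWF, +10:00): 2021-11-02 01:55 UTC ≤ query < 2022-03-16 03:51 UTC
15·60 + 2 + 600 = 1502 min
1502 = 1·1440 + 62; 62 = 1·60 + 2 → 01:02, 2022-01-01 + 1 day = 2022-01-02
→ 2022-01-02 01:02 TWF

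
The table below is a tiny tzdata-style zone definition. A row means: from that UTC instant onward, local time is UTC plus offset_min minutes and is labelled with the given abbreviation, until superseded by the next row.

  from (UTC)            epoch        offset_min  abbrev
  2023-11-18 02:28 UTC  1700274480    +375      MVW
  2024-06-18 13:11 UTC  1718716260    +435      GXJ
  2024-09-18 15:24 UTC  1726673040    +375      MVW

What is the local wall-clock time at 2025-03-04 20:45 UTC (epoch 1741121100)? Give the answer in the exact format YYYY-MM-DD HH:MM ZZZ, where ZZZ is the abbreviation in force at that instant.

2025-03-05 03:00 MVW

Query: 2025-03-04 20:45 UTC
Rule 3/3 (MVW, +06:15): 2024-09-18 15:24 UTC ≤ query < +∞
20·60 + 45 + 375 = 1620 min
1620 = 1·1440 + 180; 180 = 3·60 + 0 → 03:00, 2025-03-04 + 1 day = 2025-03-05
→ 2025-03-05 03:00 MVW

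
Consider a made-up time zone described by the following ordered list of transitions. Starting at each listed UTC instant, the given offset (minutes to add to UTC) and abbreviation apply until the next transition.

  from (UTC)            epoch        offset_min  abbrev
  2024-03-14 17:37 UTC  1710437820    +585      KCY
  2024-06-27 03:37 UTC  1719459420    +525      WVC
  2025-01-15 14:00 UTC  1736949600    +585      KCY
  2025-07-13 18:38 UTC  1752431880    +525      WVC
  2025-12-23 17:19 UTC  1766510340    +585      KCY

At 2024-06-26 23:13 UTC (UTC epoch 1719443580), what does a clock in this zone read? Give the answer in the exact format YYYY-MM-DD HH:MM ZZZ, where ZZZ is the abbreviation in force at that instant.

Query: 2024-06-26 23:13 UTC
Rule 1/5 (KCY, +09:45): 2024-03-14 17:37 UTC ≤ query < 2024-06-27 03:37 UTC
23·60 + 13 + 585 = 1978 min
1978 = 1·1440 + 538; 538 = 8·60 + 58 → 08:58, 2024-06-26 + 1 day = 2024-06-27
→ 2024-06-27 08:58 KCY

2024-06-27 08:58 KCY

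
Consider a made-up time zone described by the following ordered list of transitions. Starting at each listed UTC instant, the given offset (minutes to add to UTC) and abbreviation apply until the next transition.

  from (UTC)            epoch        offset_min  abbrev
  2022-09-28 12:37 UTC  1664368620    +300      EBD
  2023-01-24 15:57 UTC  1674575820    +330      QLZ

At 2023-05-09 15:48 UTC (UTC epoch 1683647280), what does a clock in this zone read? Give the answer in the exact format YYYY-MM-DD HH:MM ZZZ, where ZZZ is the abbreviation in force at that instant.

Query: 2023-05-09 15:48 UTC
Rule 2/2 (QLZ, +05:30): 2023-01-24 15:57 UTC ≤ query < +∞
15·60 + 48 + 330 = 1278 min
1278 = 0·1440 + 1278; 1278 = 21·60 + 18 → 21:18, same day
→ 2023-05-09 21:18 QLZ

2023-05-09 21:18 QLZ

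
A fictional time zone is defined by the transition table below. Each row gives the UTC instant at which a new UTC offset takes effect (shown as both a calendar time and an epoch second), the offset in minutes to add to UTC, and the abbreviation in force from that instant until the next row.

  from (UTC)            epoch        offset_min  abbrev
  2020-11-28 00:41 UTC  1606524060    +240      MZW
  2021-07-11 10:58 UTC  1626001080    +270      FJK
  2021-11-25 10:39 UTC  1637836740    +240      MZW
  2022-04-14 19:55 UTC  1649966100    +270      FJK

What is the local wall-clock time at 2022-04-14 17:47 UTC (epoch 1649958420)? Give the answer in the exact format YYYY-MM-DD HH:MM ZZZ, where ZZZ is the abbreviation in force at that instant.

Query: 2022-04-14 17:47 UTC
Rule 3/4 (MZW, +04:00): 2021-11-25 10:39 UTC ≤ query < 2022-04-14 19:55 UTC
17·60 + 47 + 240 = 1307 min
1307 = 0·1440 + 1307; 1307 = 21·60 + 47 → 21:47, same day
→ 2022-04-14 21:47 MZW

2022-04-14 21:47 MZW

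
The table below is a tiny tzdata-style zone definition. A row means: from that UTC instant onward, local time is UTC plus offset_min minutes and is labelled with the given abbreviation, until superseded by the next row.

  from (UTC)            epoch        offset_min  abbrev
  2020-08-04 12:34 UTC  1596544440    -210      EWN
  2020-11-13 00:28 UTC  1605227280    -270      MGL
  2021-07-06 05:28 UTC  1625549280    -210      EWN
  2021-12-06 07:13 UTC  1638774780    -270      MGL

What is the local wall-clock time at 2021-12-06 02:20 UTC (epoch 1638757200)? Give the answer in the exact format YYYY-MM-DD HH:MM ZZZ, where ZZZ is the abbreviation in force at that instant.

Query: 2021-12-06 02:20 UTC
Rule 3/4 (EWN, -03:30): 2021-07-06 05:28 UTC ≤ query < 2021-12-06 07:13 UTC
2·60 + 20 - 210 = -70 min
-70 = -1·1440 + 1370; 1370 = 22·60 + 50 → 22:50, 2021-12-06 - 1 day = 2021-12-05
→ 2021-12-05 22:50 EWN

2021-12-05 22:50 EWN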